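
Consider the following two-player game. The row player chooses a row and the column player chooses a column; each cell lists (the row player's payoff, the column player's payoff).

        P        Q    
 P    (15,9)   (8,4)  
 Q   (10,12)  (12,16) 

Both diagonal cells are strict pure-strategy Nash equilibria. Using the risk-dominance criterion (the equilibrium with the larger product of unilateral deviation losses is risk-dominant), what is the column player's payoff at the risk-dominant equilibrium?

9

At both P: the row player loses 15 − 10 = 5 by deviating; the column player loses 9 − 4 = 5. Product = 5·5 = 25.
At both Q: the row player loses 12 − 8 = 4 by deviating; the column player loses 16 − 12 = 4. Product = 4·4 = 16.
25 > 16, so both P is risk-dominant. The column player's payoff there is 9.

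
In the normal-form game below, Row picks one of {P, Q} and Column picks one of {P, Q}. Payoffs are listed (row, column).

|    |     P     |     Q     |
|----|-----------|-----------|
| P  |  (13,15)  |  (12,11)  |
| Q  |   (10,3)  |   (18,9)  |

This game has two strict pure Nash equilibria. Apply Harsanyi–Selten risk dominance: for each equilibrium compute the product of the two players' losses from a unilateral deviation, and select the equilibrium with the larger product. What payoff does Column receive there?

At both P: Row loses 13 − 10 = 3 by deviating; Column loses 15 − 11 = 4. Product = 3·4 = 12.
At both Q: Row loses 18 − 12 = 6 by deviating; Column loses 9 − 3 = 6. Product = 6·6 = 36.
36 > 12, so both Q is risk-dominant. Column's payoff there is 9.

9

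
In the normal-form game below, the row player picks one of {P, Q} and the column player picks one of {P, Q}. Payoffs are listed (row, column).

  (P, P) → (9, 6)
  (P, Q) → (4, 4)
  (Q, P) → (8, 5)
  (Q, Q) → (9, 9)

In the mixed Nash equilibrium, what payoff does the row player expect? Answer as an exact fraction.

49/6

The column player mixes with probability q on P, chosen so the row player is indifferent: 9q + 4(1−q) = 8q + 9(1−q) gives q = 5/6.
The row player's expected payoff (from either row, since indifferent) is 9·5/6 + 4·1/6 = 49/6.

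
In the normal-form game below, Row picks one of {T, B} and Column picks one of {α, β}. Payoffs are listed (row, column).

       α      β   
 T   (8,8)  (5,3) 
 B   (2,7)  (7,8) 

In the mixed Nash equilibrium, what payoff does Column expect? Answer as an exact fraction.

43/6

Row mixes with probability p on T, chosen so Column is indifferent: 8p + 7(1−p) = 3p + 8(1−p) gives p = 1/6.
Column's expected payoff is 8·1/6 + 7·5/6 = 43/6.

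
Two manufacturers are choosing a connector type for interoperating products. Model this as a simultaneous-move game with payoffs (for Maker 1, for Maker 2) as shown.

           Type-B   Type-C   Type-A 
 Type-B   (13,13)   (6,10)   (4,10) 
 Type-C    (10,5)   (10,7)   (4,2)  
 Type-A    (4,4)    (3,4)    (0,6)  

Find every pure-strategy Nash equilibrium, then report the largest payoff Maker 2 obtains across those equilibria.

13

Both Type-B is a pure NE (Maker 1: 13 ≥ 10; Maker 2: 13 ≥ 10). Maker 2 gets 13.
Both Type-C is a pure NE (Maker 1: 10 ≥ 6; Maker 2: 7 ≥ 5). Maker 2 gets 7.
Every other cell has a profitable deviation for at least one player. Highest of {13, 7} is 13.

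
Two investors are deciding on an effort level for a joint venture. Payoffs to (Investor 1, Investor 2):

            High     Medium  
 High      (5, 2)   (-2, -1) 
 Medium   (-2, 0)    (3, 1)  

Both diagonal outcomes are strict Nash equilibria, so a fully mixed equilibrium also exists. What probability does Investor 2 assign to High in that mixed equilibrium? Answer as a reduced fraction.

Investor 2's mix q on High must make Investor 1 indifferent between High and Medium.
Investor 1's payoff from High: 5q + (-2)(1−q). From Medium: (-2)q + 3(1−q).
Set equal: 7q = 5(1−q) → q = 5/12.

5/12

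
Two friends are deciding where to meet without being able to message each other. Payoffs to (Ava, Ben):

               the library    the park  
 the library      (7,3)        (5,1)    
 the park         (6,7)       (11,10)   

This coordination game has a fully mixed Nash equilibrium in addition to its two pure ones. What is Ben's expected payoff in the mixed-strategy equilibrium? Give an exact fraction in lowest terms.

Ava mixes with probability p on the library, chosen so Ben is indifferent: 3p + 7(1−p) = 1p + 10(1−p) gives p = 3/5.
Ben's expected payoff is 3·3/5 + 7·2/5 = 23/5.

23/5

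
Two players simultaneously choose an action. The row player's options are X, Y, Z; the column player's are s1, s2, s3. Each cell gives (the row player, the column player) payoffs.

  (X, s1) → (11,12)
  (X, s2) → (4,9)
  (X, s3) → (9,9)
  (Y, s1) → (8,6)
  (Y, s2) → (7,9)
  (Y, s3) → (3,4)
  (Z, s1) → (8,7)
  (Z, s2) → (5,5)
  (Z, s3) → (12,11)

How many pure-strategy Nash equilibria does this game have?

(X, s1): the row player gets 11 (best alternative 8); the column player gets 12 (best alternative 9). Neither deviates — NE.
(Y, s2): the row player gets 7 (best alternative 5); the column player gets 9 (best alternative 6). Neither deviates — NE.
(Z, s3): the row player gets 12 (best alternative 9); the column player gets 11 (best alternative 7). Neither deviates — NE.
(X, s2) is not a NE: the row player would switch to Y (7 > 4).
No other cell survives both best-response checks, so there are 3 pure NE.

3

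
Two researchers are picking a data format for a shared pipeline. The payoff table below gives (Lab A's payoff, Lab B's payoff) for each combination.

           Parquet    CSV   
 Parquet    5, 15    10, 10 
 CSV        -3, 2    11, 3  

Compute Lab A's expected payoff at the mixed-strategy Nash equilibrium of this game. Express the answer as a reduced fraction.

Lab B mixes with probability q on Parquet, chosen so Lab A is indifferent: 5q + 10(1−q) = (-3)q + 11(1−q) gives q = 1/9.
Lab A's expected payoff (from either row, since indifferent) is 5·1/9 + 10·8/9 = 85/9.

85/9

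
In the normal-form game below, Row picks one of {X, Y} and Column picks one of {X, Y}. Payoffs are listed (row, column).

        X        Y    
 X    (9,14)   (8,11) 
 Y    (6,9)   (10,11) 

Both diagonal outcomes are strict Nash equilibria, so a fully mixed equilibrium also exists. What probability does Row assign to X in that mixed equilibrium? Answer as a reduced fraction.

2/5

Row's mix p on X must make Column indifferent between X and Y.
Column's payoff from X: 14p + 9(1−p). From Y: 11p + 11(1−p).
Set equal: 3p = 2(1−p) → p = 2/5.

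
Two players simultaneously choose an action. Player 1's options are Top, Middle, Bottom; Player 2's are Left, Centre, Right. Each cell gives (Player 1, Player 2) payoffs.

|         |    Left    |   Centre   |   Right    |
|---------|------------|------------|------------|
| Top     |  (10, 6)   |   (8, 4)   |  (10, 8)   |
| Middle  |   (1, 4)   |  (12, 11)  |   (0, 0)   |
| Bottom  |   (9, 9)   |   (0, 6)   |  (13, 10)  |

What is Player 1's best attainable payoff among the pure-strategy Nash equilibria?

(Middle, Centre) is a pure NE (Player 1: 12 ≥ 8; Player 2: 11 ≥ 4). Player 1 gets 12.
(Bottom, Right) is a pure NE (Player 1: 13 ≥ 10; Player 2: 10 ≥ 9). Player 1 gets 13.
Every other cell has a profitable deviation for at least one player. Highest of {12, 13} is 13.

13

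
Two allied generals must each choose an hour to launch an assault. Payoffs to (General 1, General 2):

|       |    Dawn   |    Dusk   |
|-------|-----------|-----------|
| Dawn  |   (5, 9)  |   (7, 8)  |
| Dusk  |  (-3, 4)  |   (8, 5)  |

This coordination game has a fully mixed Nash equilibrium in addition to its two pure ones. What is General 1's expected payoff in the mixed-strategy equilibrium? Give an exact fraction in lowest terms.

61/9

General 2 mixes with probability q on Dawn, chosen so General 1 is indifferent: 5q + 7(1−q) = (-3)q + 8(1−q) gives q = 1/9.
General 1's expected payoff (from either row, since indifferent) is 5·1/9 + 7·8/9 = 61/9.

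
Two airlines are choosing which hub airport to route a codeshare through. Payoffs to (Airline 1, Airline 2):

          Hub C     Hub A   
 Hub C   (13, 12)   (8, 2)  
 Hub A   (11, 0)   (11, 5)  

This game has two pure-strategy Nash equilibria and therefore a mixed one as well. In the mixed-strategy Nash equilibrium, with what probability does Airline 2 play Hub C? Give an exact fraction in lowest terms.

Airline 2's mix q on Hub C must make Airline 1 indifferent between Hub C and Hub A.
Airline 1's payoff from Hub C: 13q + 8(1−q). From Hub A: 11q + 11(1−q).
Set equal: 2q = 3(1−q) → q = 3/5.

3/5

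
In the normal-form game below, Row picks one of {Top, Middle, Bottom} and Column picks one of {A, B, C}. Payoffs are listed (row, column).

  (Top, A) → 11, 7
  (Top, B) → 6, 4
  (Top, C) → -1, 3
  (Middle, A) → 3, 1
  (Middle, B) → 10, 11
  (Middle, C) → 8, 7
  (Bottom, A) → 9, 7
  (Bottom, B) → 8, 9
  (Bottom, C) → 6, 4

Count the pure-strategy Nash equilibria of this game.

(Top, A): Row gets 11 (best alternative 9); Column gets 7 (best alternative 4). Neither deviates — NE.
(Middle, B): Row gets 10 (best alternative 8); Column gets 11 (best alternative 7). Neither deviates — NE.
(Bottom, C) is not a NE: Row would switch to Middle (8 > 6).
No other cell survives both best-response checks, so there are 2 pure NE.

2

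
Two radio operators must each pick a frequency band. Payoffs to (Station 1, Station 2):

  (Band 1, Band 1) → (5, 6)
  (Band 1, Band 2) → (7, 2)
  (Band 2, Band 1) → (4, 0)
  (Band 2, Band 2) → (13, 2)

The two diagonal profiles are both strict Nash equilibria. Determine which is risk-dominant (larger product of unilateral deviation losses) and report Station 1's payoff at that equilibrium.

13

At both Band 1: Station 1 loses 5 − 4 = 1 by deviating; Station 2 loses 6 − 2 = 4. Product = 1·4 = 4.
At both Band 2: Station 1 loses 13 − 7 = 6 by deviating; Station 2 loses 2 − 0 = 2. Product = 6·2 = 12.
12 > 4, so both Band 2 is risk-dominant. Station 1's payoff there is 13.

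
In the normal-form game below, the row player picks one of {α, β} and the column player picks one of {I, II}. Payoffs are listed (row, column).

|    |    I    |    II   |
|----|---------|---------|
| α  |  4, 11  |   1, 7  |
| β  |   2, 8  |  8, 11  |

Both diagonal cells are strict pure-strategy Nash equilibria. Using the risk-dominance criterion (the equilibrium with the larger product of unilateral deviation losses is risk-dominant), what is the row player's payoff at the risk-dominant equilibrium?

At (α, I): the row player loses 4 − 2 = 2 by deviating; the column player loses 11 − 7 = 4. Product = 2·4 = 8.
At (β, II): the row player loses 8 − 1 = 7 by deviating; the column player loses 11 − 8 = 3. Product = 7·3 = 21.
21 > 8, so (β, II) is risk-dominant. The row player's payoff there is 8.

8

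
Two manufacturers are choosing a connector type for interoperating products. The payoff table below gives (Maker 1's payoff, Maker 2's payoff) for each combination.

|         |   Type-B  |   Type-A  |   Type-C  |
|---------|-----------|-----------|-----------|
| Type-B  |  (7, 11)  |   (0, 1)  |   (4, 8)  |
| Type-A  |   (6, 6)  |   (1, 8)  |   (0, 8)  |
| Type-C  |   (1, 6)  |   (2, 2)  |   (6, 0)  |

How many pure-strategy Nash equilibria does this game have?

Both Type-B: Maker 1 gets 7 (best alternative 6); Maker 2 gets 11 (best alternative 8). Neither deviates — NE.
Both Type-C is not a NE: Maker 2 would switch to Type-B (6 > 0).
No other cell survives both best-response checks, so there is 1 pure NE.

1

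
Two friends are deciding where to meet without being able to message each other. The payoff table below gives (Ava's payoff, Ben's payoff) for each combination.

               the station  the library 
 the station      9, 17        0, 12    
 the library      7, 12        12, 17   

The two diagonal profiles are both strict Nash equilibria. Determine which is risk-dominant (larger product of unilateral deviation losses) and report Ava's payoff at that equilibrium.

12

At both the station: Ava loses 9 − 7 = 2 by deviating; Ben loses 17 − 12 = 5. Product = 2·5 = 10.
At both the library: Ava loses 12 − 0 = 12 by deviating; Ben loses 17 − 12 = 5. Product = 12·5 = 60.
60 > 10, so both the library is risk-dominant. Ava's payoff there is 12.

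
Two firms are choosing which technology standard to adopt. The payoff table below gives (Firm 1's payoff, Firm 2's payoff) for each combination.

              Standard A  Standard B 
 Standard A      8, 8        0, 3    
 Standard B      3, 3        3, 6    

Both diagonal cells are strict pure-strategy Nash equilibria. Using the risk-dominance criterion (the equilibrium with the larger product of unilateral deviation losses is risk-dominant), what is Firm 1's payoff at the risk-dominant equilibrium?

8

At both Standard A: Firm 1 loses 8 − 3 = 5 by deviating; Firm 2 loses 8 − 3 = 5. Product = 5·5 = 25.
At both Standard B: Firm 1 loses 3 − 0 = 3 by deviating; Firm 2 loses 6 − 3 = 3. Product = 3·3 = 9.
25 > 9, so both Standard A is risk-dominant. Firm 1's payoff there is 8.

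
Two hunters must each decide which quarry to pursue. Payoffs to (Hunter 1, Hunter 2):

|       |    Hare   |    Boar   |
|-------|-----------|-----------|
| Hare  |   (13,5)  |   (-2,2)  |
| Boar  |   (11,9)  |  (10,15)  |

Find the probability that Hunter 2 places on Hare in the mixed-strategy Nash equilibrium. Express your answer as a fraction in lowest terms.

Hunter 2's mix q on Hare must make Hunter 1 indifferent between Hare and Boar.
Hunter 1's payoff from Hare: 13q + (-2)(1−q). From Boar: 11q + 10(1−q).
Set equal: 2q = 12(1−q) → q = 12/14 = 6/7.

6/7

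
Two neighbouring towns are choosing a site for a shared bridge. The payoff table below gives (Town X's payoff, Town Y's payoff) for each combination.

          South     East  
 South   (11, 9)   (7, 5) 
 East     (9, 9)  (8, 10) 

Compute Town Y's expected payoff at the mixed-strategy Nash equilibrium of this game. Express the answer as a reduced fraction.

9

Town X mixes with probability p on South, chosen so Town Y is indifferent: 9p + 9(1−p) = 5p + 10(1−p) gives p = 1/5.
Town Y's expected payoff is 9·1/5 + 9·4/5 = 9.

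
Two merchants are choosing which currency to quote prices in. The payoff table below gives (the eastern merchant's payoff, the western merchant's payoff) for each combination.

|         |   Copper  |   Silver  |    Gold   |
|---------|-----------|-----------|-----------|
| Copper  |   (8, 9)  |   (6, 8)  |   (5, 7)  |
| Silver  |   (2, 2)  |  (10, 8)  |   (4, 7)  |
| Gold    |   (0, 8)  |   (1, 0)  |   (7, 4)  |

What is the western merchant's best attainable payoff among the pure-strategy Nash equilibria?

9

Both Copper is a pure NE (the eastern merchant: 8 ≥ 2; the western merchant: 9 ≥ 8). The western merchant gets 9.
Both Silver is a pure NE (the eastern merchant: 10 ≥ 6; the western merchant: 8 ≥ 7). The western merchant gets 8.
Every other cell has a profitable deviation for at least one player. Highest of {9, 8} is 9.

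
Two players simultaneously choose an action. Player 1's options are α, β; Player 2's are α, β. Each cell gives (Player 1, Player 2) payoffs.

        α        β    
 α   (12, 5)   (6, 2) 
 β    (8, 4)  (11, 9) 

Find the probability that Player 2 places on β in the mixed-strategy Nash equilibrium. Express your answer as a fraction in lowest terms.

Player 2's mix q on α must make Player 1 indifferent between α and β.
Player 1's payoff from α: 12q + 6(1−q). From β: 8q + 11(1−q).
Set equal: 4q = 5(1−q) → q = 5/9.
Probability on β is 1 − 5/9 = 4/9.

4/9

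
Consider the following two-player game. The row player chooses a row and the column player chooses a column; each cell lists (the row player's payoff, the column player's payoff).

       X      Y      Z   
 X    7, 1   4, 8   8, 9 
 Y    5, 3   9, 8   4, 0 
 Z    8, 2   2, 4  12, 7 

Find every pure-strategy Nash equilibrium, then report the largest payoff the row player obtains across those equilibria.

12

Both Y is a pure NE (the row player: 9 ≥ 4; the column player: 8 ≥ 3). The row player gets 9.
Both Z is a pure NE (the row player: 12 ≥ 8; the column player: 7 ≥ 4). The row player gets 12.
Every other cell has a profitable deviation for at least one player. Highest of {9, 12} is 12.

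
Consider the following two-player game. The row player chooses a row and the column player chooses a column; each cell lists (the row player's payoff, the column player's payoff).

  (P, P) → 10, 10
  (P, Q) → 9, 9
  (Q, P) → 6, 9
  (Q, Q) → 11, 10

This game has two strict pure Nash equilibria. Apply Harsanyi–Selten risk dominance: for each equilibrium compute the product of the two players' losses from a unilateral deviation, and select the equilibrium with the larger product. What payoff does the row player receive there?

10

At both P: the row player loses 10 − 6 = 4 by deviating; the column player loses 10 − 9 = 1. Product = 4·1 = 4.
At both Q: the row player loses 11 − 9 = 2 by deviating; the column player loses 10 − 9 = 1. Product = 2·1 = 2.
4 > 2, so both P is risk-dominant. The row player's payoff there is 10.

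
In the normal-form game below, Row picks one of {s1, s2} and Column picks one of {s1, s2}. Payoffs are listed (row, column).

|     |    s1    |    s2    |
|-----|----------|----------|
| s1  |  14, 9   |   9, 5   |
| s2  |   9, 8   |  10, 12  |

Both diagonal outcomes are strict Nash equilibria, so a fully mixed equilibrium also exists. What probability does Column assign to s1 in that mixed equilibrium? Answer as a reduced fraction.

Column's mix q on s1 must make Row indifferent between s1 and s2.
Row's payoff from s1: 14q + 9(1−q). From s2: 9q + 10(1−q).
Set equal: 5q = 1(1−q) → q = 1/6.

1/6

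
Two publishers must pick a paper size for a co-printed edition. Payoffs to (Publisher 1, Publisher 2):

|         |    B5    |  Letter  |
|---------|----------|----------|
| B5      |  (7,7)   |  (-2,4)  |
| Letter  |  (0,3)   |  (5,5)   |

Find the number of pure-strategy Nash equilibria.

Both B5: Publisher 1 gets 7 (best alternative 0); Publisher 2 gets 7 (best alternative 4). Neither deviates — NE.
Both Letter: Publisher 1 gets 5 (best alternative -2); Publisher 2 gets 5 (best alternative 3). Neither deviates — NE.
(B5, Letter) is not a NE: Publisher 1 would switch to Letter (5 > -2).
No other cell survives both best-response checks, so there are 2 pure NE.

2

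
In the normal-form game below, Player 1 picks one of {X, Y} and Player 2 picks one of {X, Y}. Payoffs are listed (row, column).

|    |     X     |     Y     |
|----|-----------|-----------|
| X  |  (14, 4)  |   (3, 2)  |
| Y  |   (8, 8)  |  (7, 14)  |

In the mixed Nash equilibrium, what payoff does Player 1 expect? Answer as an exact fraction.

37/5

Player 2 mixes with probability q on X, chosen so Player 1 is indifferent: 14q + 3(1−q) = 8q + 7(1−q) gives q = 2/5.
Player 1's expected payoff (from either row, since indifferent) is 14·2/5 + 3·3/5 = 37/5.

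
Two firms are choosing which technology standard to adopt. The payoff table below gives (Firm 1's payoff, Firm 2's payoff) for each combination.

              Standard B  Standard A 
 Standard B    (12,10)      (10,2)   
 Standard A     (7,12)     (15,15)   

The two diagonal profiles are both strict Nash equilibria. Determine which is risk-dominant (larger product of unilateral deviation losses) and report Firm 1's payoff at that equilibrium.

12

At both Standard B: Firm 1 loses 12 − 7 = 5 by deviating; Firm 2 loses 10 − 2 = 8. Product = 5·8 = 40.
At both Standard A: Firm 1 loses 15 − 10 = 5 by deviating; Firm 2 loses 15 − 12 = 3. Product = 5·3 = 15.
40 > 15, so both Standard B is risk-dominant. Firm 1's payoff there is 12.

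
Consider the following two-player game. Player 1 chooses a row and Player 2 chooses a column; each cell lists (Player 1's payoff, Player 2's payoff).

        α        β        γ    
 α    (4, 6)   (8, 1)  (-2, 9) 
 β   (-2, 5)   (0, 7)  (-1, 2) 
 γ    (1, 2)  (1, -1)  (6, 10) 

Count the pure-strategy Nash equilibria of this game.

Both γ: Player 1 gets 6 (best alternative -1); Player 2 gets 10 (best alternative 2). Neither deviates — NE.
Both β is not a NE: Player 1 would switch to α (8 > 0).
No other cell survives both best-response checks, so there is 1 pure NE.

1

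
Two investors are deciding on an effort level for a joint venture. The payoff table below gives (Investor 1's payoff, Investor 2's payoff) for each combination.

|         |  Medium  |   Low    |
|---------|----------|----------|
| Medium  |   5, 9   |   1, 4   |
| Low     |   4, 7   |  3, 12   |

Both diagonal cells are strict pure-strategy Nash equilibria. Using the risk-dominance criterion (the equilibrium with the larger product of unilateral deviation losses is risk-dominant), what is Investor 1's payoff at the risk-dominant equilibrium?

At both Medium: Investor 1 loses 5 − 4 = 1 by deviating; Investor 2 loses 9 − 4 = 5. Product = 1·5 = 5.
At both Low: Investor 1 loses 3 − 1 = 2 by deviating; Investor 2 loses 12 − 7 = 5. Product = 2·5 = 10.
10 > 5, so both Low is risk-dominant. Investor 1's payoff there is 3.

3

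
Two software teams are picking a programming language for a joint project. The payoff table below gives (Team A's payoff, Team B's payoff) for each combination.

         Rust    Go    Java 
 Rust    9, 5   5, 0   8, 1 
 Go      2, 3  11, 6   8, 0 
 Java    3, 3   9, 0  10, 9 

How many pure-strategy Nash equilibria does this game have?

3

Both Rust: Team A gets 9 (best alternative 3); Team B gets 5 (best alternative 1). Neither deviates — NE.
Both Go: Team A gets 11 (best alternative 9); Team B gets 6 (best alternative 3). Neither deviates — NE.
Both Java: Team A gets 10 (best alternative 8); Team B gets 9 (best alternative 3). Neither deviates — NE.
(Go, Java) is not a NE: Team A would switch to Java (10 > 8).
No other cell survives both best-response checks, so there are 3 pure NE.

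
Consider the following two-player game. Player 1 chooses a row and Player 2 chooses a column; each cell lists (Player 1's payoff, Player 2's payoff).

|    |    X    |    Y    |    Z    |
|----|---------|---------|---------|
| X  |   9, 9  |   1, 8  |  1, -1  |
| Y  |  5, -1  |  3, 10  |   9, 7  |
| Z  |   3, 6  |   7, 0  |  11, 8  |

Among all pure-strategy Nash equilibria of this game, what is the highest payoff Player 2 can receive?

Both X is a pure NE (Player 1: 9 ≥ 5; Player 2: 9 ≥ 8). Player 2 gets 9.
Both Z is a pure NE (Player 1: 11 ≥ 9; Player 2: 8 ≥ 6). Player 2 gets 8.
Every other cell has a profitable deviation for at least one player. Highest of {9, 8} is 9.

9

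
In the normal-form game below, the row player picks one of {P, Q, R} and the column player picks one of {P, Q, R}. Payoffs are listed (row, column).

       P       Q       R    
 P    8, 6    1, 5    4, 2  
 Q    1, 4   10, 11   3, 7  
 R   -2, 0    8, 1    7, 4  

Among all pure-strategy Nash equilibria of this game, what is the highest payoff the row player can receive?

10

Both P is a pure NE (the row player: 8 ≥ 1; the column player: 6 ≥ 5). The row player gets 8.
Both Q is a pure NE (the row player: 10 ≥ 8; the column player: 11 ≥ 7). The row player gets 10.
Both R is a pure NE (the row player: 7 ≥ 4; the column player: 4 ≥ 1). The row player gets 7.
Every other cell has a profitable deviation for at least one player. Highest of {8, 10, 7} is 10.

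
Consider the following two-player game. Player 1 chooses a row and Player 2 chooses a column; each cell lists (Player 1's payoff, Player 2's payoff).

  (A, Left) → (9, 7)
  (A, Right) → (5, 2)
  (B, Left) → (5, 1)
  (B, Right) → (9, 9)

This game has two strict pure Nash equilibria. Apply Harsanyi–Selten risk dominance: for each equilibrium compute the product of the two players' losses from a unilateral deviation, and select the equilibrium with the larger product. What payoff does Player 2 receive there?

9

At (A, Left): Player 1 loses 9 − 5 = 4 by deviating; Player 2 loses 7 − 2 = 5. Product = 4·5 = 20.
At (B, Right): Player 1 loses 9 − 5 = 4 by deviating; Player 2 loses 9 − 1 = 8. Product = 4·8 = 32.
32 > 20, so (B, Right) is risk-dominant. Player 2's payoff there is 9.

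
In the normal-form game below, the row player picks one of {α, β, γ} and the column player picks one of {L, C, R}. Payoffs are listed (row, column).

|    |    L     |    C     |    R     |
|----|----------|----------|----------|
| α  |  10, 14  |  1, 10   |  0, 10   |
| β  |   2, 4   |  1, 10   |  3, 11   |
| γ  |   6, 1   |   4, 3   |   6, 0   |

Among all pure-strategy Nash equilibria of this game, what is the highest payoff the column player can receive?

(α, L) is a pure NE (the row player: 10 ≥ 6; the column player: 14 ≥ 10). The column player gets 14.
(γ, C) is a pure NE (the row player: 4 ≥ 1; the column player: 3 ≥ 1). The column player gets 3.
Every other cell has a profitable deviation for at least one player. Highest of {14, 3} is 14.

14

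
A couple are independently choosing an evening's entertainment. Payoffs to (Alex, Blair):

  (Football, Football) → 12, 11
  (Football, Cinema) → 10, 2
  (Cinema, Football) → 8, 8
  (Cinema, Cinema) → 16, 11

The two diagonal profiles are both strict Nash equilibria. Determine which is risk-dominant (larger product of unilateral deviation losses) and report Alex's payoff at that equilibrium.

12

At both Football: Alex loses 12 − 8 = 4 by deviating; Blair loses 11 − 2 = 9. Product = 4·9 = 36.
At both Cinema: Alex loses 16 − 10 = 6 by deviating; Blair loses 11 − 8 = 3. Product = 6·3 = 18.
36 > 18, so both Football is risk-dominant. Alex's payoff there is 12.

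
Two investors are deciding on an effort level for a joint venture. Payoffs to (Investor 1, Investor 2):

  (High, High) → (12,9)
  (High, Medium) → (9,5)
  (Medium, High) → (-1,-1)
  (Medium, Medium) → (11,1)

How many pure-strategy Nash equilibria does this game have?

Both High: Investor 1 gets 12 (best alternative -1); Investor 2 gets 9 (best alternative 5). Neither deviates — NE.
Both Medium: Investor 1 gets 11 (best alternative 9); Investor 2 gets 1 (best alternative -1). Neither deviates — NE.
(High, Medium) is not a NE: Investor 1 would switch to Medium (11 > 9).
No other cell survives both best-response checks, so there are 2 pure NE.

2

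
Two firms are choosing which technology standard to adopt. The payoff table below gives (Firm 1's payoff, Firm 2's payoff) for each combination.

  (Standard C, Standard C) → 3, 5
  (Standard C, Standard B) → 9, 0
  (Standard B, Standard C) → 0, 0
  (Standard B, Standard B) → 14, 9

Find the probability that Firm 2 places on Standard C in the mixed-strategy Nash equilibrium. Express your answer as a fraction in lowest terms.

Firm 2's mix q on Standard C must make Firm 1 indifferent between Standard C and Standard B.
Firm 1's payoff from Standard C: 3q + 9(1−q). From Standard B: 0q + 14(1−q).
Set equal: 3q = 5(1−q) → q = 5/8.

5/8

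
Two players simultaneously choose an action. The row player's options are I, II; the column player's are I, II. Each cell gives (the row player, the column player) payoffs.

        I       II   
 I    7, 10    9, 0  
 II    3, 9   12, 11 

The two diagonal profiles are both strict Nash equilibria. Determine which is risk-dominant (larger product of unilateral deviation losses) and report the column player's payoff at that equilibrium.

10

At both I: the row player loses 7 − 3 = 4 by deviating; the column player loses 10 − 0 = 10. Product = 4·10 = 40.
At both II: the row player loses 12 − 9 = 3 by deviating; the column player loses 11 − 9 = 2. Product = 3·2 = 6.
40 > 6, so both I is risk-dominant. The column player's payoff there is 10.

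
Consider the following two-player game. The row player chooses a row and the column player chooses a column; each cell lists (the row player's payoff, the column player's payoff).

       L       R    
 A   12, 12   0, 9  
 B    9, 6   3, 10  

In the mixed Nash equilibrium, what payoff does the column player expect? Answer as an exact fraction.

The row player mixes with probability p on A, chosen so the column player is indifferent: 12p + 6(1−p) = 9p + 10(1−p) gives p = 4/7.
The column player's expected payoff is 12·4/7 + 6·3/7 = 66/7.

66/7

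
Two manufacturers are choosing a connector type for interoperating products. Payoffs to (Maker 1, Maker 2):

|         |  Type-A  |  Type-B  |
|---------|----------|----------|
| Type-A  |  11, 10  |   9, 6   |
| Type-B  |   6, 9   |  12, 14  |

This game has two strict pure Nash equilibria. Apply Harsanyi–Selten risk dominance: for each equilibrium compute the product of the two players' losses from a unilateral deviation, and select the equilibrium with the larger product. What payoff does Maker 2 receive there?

At both Type-A: Maker 1 loses 11 − 6 = 5 by deviating; Maker 2 loses 10 − 6 = 4. Product = 5·4 = 20.
At both Type-B: Maker 1 loses 12 − 9 = 3 by deviating; Maker 2 loses 14 − 9 = 5. Product = 3·5 = 15.
20 > 15, so both Type-A is risk-dominant. Maker 2's payoff there is 10.

10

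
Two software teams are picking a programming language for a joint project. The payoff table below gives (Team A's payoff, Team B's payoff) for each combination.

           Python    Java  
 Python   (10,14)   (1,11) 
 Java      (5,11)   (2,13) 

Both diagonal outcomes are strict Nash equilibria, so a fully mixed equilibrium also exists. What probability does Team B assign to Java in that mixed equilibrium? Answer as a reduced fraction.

Team B's mix q on Python must make Team A indifferent between Python and Java.
Team A's payoff from Python: 10q + 1(1−q). From Java: 5q + 2(1−q).
Set equal: 5q = 1(1−q) → q = 1/6.
Probability on Java is 1 − 1/6 = 5/6.

5/6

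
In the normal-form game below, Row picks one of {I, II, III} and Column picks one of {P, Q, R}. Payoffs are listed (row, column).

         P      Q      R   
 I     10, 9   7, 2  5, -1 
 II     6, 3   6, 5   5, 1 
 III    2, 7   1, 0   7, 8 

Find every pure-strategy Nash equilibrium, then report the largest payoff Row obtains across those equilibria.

10

(I, P) is a pure NE (Row: 10 ≥ 6; Column: 9 ≥ 2). Row gets 10.
(III, R) is a pure NE (Row: 7 ≥ 5; Column: 8 ≥ 7). Row gets 7.
Every other cell has a profitable deviation for at least one player. Highest of {10, 7} is 10.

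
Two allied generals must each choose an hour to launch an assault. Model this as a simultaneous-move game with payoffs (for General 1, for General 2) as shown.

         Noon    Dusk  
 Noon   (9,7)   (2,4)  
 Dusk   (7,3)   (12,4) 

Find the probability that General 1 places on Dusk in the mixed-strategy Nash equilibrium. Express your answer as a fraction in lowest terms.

General 1's mix p on Noon must make General 2 indifferent between Noon and Dusk.
General 2's payoff from Noon: 7p + 3(1−p). From Dusk: 4p + 4(1−p).
Set equal: 3p = 1(1−p) → p = 1/4.
Probability on Dusk is 1 − 1/4 = 3/4.

3/4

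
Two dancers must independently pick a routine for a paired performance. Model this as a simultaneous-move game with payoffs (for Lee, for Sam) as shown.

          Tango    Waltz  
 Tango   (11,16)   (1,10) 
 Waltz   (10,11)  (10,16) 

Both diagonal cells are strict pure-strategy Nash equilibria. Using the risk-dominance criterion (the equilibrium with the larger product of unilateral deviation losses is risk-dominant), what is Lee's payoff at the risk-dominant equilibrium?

10

At both Tango: Lee loses 11 − 10 = 1 by deviating; Sam loses 16 − 10 = 6. Product = 1·6 = 6.
At both Waltz: Lee loses 10 − 1 = 9 by deviating; Sam loses 16 − 11 = 5. Product = 9·5 = 45.
45 > 6, so both Waltz is risk-dominant. Lee's payoff there is 10.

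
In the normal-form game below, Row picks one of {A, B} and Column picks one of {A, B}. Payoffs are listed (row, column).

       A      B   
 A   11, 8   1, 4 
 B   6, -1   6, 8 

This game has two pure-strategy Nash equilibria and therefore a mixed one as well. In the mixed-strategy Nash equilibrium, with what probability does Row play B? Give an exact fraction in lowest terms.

4/13

Row's mix p on A must make Column indifferent between A and B.
Column's payoff from A: 8p + (-1)(1−p). From B: 4p + 8(1−p).
Set equal: 4p = 9(1−p) → p = 9/13.
Probability on B is 1 − 9/13 = 4/13.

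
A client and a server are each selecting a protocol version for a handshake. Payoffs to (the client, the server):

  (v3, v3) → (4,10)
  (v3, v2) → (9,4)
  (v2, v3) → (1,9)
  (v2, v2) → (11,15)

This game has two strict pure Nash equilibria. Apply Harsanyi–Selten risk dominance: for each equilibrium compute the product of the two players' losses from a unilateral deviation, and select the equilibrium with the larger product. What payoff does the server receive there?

10

At both v3: the client loses 4 − 1 = 3 by deviating; the server loses 10 − 4 = 6. Product = 3·6 = 18.
At both v2: the client loses 11 − 9 = 2 by deviating; the server loses 15 − 9 = 6. Product = 2·6 = 12.
18 > 12, so both v3 is risk-dominant. The server's payoff there is 10.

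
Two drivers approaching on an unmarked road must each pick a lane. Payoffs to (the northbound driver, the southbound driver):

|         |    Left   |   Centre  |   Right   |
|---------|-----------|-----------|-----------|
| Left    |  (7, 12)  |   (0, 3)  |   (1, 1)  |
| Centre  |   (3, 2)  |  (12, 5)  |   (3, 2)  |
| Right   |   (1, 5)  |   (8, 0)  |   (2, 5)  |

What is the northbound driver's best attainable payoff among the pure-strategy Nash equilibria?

Both Left is a pure NE (the northbound driver: 7 ≥ 3; the southbound driver: 12 ≥ 3). The northbound driver gets 7.
Both Centre is a pure NE (the northbound driver: 12 ≥ 8; the southbound driver: 5 ≥ 2). The northbound driver gets 12.
Every other cell has a profitable deviation for at least one player. Highest of {7, 12} is 12.

12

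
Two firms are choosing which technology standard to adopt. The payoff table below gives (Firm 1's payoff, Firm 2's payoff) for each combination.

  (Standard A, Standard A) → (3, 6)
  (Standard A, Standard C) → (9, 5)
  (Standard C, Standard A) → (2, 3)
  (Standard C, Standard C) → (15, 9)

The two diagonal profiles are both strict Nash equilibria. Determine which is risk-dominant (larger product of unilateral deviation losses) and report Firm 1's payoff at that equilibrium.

15

At both Standard A: Firm 1 loses 3 − 2 = 1 by deviating; Firm 2 loses 6 − 5 = 1. Product = 1·1 = 1.
At both Standard C: Firm 1 loses 15 − 9 = 6 by deviating; Firm 2 loses 9 − 3 = 6. Product = 6·6 = 36.
36 > 1, so both Standard C is risk-dominant. Firm 1's payoff there is 15.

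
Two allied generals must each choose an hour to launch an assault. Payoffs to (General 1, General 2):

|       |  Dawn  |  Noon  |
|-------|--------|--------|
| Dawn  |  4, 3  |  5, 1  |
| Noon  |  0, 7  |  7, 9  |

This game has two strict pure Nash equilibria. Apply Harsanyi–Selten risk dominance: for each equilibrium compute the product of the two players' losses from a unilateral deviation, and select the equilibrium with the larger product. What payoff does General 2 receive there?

At both Dawn: General 1 loses 4 − 0 = 4 by deviating; General 2 loses 3 − 1 = 2. Product = 4·2 = 8.
At both Noon: General 1 loses 7 − 5 = 2 by deviating; General 2 loses 9 − 7 = 2. Product = 2·2 = 4.
8 > 4, so both Dawn is risk-dominant. General 2's payoff there is 3.

3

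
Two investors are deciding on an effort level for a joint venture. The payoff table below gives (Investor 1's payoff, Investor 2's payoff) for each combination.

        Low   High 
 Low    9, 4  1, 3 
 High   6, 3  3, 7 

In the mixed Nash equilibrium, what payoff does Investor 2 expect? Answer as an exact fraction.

Investor 1 mixes with probability p on Low, chosen so Investor 2 is indifferent: 4p + 3(1−p) = 3p + 7(1−p) gives p = 4/5.
Investor 2's expected payoff is 4·4/5 + 3·1/5 = 19/5.

19/5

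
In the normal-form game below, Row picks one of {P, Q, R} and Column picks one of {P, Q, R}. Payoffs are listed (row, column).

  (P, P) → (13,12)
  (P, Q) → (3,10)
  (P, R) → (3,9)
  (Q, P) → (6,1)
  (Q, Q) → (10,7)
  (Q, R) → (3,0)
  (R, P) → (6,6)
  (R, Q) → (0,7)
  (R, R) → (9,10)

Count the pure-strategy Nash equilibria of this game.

Both P: Row gets 13 (best alternative 6); Column gets 12 (best alternative 10). Neither deviates — NE.
Both Q: Row gets 10 (best alternative 3); Column gets 7 (best alternative 1). Neither deviates — NE.
Both R: Row gets 9 (best alternative 3); Column gets 10 (best alternative 7). Neither deviates — NE.
(Q, R) is not a NE: Row would switch to R (9 > 3).
No other cell survives both best-response checks, so there are 3 pure NE.

3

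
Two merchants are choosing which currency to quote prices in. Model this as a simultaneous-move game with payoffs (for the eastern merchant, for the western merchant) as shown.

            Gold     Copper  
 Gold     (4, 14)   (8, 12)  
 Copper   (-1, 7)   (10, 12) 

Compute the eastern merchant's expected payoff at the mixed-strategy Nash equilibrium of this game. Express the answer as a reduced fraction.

The western merchant mixes with probability q on Gold, chosen so the eastern merchant is indifferent: 4q + 8(1−q) = (-1)q + 10(1−q) gives q = 2/7.
The eastern merchant's expected payoff (from either row, since indifferent) is 4·2/7 + 8·5/7 = 48/7.

48/7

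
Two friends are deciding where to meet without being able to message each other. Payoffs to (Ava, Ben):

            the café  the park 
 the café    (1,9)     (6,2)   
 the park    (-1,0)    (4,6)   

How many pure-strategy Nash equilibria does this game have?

Both the café: Ava gets 1 (best alternative -1); Ben gets 9 (best alternative 2). Neither deviates — NE.
Both the park is not a NE: Ava would switch to the café (6 > 4).
No other cell survives both best-response checks, so there is 1 pure NE.

1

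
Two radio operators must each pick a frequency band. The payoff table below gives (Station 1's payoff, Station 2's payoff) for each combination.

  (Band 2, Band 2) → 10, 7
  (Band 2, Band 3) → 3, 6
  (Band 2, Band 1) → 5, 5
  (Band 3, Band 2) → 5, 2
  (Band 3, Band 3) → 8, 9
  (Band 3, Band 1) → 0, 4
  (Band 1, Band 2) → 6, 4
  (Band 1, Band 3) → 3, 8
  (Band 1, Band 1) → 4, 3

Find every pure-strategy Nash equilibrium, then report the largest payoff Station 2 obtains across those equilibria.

Both Band 2 is a pure NE (Station 1: 10 ≥ 6; Station 2: 7 ≥ 6). Station 2 gets 7.
Both Band 3 is a pure NE (Station 1: 8 ≥ 3; Station 2: 9 ≥ 4). Station 2 gets 9.
Every other cell has a profitable deviation for at least one player. Highest of {7, 9} is 9.

9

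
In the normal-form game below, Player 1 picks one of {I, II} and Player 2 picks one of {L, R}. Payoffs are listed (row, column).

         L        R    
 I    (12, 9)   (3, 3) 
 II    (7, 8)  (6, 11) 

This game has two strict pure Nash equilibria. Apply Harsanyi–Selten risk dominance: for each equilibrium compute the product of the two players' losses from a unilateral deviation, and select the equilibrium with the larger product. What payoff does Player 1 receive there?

12

At (I, L): Player 1 loses 12 − 7 = 5 by deviating; Player 2 loses 9 − 3 = 6. Product = 5·6 = 30.
At (II, R): Player 1 loses 6 − 3 = 3 by deviating; Player 2 loses 11 − 8 = 3. Product = 3·3 = 9.
30 > 9, so (I, L) is risk-dominant. Player 1's payoff there is 12.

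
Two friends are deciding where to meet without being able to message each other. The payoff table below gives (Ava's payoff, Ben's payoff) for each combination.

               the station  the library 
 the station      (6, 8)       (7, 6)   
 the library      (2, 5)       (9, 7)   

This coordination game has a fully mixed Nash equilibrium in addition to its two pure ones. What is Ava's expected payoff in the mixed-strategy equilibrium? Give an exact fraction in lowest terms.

Ben mixes with probability q on the station, chosen so Ava is indifferent: 6q + 7(1−q) = 2q + 9(1−q) gives q = 1/3.
Ava's expected payoff (from either row, since indifferent) is 6·1/3 + 7·2/3 = 20/3.

20/3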